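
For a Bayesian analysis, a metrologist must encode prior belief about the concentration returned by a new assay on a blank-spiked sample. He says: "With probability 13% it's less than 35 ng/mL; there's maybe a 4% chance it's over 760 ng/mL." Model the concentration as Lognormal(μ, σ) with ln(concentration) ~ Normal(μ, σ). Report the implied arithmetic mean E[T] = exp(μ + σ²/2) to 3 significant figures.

If T ~ Lognormal(μ,σ) then ln T ~ Normal(μ,σ), so the p-quantile of ln T is μ + z_p·σ.
ln(35) = 3.555 and ln(760) = 6.633; z_{0.13} = -1.126, z_{0.96} = 1.751.
σ = (6.633 − 3.555)/(1.751 − (-1.126)) = 1.070.
μ = 3.555 − (-1.126)·1.070 = 4.760.
E[T] = exp(μ + σ²/2) = exp(4.760 + 0.5723) = 207 ng/mL.

E[T] ≈ 207 ng/mL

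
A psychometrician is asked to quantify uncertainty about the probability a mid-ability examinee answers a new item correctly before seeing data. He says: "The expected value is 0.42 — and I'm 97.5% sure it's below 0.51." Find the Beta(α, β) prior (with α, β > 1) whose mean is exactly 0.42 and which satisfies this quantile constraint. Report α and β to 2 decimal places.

α ≈ 49.33, β ≈ 68.13

With mean 0.42 fixed, write α = 0.42s, β = 0.58s where s = α+β.
Need P(θ < 0.51) = 0.975 under Beta(0.42s, 0.58s). Normal approximation: (q−m)/√(m(1−m)/s) ≈ z_{0.975} = 1.96, so s ≈ 0.42·0.58·(1.96)²/(0.51−0.42)² = 115.5.
At s = 115.5: P(θ<0.51) ≈ 0.974. Adjusting to match 0.975 gives s ≈ 117.46.
So α = 0.42·117.46 ≈ 49.33, β = 0.58·117.46 ≈ 68.13.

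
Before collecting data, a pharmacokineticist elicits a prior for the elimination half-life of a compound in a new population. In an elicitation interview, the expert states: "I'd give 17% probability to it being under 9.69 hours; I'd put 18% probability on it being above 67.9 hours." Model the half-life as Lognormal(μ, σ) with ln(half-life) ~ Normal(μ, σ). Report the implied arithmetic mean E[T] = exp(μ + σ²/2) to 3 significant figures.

E[T] ≈ 45 hours

If T ~ Lognormal(μ,σ) then ln T ~ Normal(μ,σ), so the p-quantile of ln T is μ + z_p·σ.
ln(9.69) = 2.271 and ln(67.9) = 4.218; z_{0.17} = -0.9542, z_{0.82} = 0.9154.
σ = (4.218 − 2.271)/(0.9154 − (-0.9542)) = 1.041.
μ = 2.271 − (-0.9542)·1.041 = 3.265.
E[T] = exp(μ + σ²/2) = exp(3.265 + 0.5423) = 45 hours.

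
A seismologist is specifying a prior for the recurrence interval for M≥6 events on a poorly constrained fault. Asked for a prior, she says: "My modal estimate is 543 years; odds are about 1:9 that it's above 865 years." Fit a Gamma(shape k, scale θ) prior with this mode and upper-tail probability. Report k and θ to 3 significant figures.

Gamma(k,θ) with k>1 has mode (k−1)θ, so θ = 543/(k−1).
Need P(X < 865) = 0.9 with θ tied to k this way. Start at k = 2, θ = 543: P(X<865) ≈ 0.473.
Too low — raise k to concentrate. Iterating converges to k ≈ 9.66.
Then θ = 543/(9.66−1) ≈ 62.7.

k ≈ 9.66, θ ≈ 62.7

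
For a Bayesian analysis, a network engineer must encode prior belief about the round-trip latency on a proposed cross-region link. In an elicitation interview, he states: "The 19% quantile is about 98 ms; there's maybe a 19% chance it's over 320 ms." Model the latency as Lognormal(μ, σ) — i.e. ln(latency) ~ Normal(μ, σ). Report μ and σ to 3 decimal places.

μ ≈ 5.177, σ ≈ 0.674

If T ~ Lognormal(μ,σ) then ln T ~ Normal(μ,σ), so the p-quantile of ln T is μ + z_p·σ.
ln(98) = 4.585 and ln(320) = 5.768; z_{0.19} = -0.8779, z_{0.81} = 0.8779.
σ = (5.768 − 4.585)/(0.8779 − (-0.8779)) = 0.674.
μ = 4.585 − (-0.8779)·0.674 = 5.177.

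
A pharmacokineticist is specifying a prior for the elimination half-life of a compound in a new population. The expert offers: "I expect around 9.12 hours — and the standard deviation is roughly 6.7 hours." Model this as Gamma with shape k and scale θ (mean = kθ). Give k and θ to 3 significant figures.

k ≈ 1.85, θ ≈ 4.92

For Gamma(k, scale θ): mean = kθ, variance = kθ², so CV = 1/√k.
CV = SD/mean = 6.7/9.12 = 0.7346, hence k = 1/CV² = 1.85.
Then θ = mean/k = 9.12/1.85 = 4.92.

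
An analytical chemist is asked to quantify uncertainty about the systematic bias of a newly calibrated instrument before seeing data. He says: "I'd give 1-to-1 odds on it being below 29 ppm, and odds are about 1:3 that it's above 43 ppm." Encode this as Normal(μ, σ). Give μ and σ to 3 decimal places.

μ = 29.000, σ = 20.756

For Normal(μ,σ), the p-quantile is μ + z_p·σ. Here z_{0.5} = 0, z_{0.75} = 0.6745.
So 29 = μ + 0σ and 43 = μ + 0.6745σ.
Subtracting: σ = (43 − 29)/(0.6745 − (0)) = 20.756.
Then μ = 29 − (0)·20.756 = 29.000.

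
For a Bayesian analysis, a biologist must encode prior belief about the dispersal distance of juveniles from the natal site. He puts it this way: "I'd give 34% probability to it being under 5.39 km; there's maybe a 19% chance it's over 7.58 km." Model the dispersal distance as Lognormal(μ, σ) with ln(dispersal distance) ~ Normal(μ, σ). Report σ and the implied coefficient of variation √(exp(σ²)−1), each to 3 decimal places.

σ ≈ 0.264, CV ≈ 0.269

If T ~ Lognormal(μ,σ) then ln T ~ Normal(μ,σ), so the p-quantile of ln T is μ + z_p·σ.
ln(5.39) = 1.685 and ln(7.58) = 2.026; z_{0.34} = -0.4125, z_{0.81} = 0.8779.
σ = (2.026 − 1.685)/(0.8779 − (-0.4125)) = 0.264.
μ = 1.685 − (-0.4125)·0.264 = 1.794.
CV = √(exp(σ²)−1) = √(exp(0.0698)−1) = 0.269.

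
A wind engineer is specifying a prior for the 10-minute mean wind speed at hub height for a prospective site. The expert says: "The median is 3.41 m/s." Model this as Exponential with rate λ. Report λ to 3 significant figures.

λ ≈ 0.203

Exponential median = ln 2 / λ, so λ = ln 2 / 3.41 = 0.203.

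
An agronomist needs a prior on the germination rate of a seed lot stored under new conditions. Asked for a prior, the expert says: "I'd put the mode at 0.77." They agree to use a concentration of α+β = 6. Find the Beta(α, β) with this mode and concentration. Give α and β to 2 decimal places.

α = 4.08, β = 1.92

For α,β > 1 the Beta mode is (α−1)/(α+β−2). With α+β = 6, the mode is (α−1)/4.
Set (α−1)/4 = 0.77 → α = 1 + 0.77·4 = 4.08.
β = 6 − α = 1.92.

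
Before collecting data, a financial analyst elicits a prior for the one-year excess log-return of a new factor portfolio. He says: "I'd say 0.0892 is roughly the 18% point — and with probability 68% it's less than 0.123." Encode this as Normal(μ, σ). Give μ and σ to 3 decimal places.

μ = 0.112, σ = 0.024

The p-quantile of Normal(μ,σ) is μ + z_p·σ, with z_{0.18} = -0.9154 and z_{0.68} = 0.4677.
Eliminate σ: μ = (z₂·x₁ − z₁·x₂)/(z₂ − z₁) = (0.4677·0.0892 − (-0.9154)·0.123)/1.383 = 0.112.
Then σ = (x₂ − x₁)/(z₂ − z₁) = (0.123 − 0.0892)/1.383 = 0.024.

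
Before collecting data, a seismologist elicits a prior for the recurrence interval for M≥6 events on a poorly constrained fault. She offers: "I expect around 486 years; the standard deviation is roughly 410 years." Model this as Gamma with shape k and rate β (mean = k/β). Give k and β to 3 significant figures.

For Gamma(k, rate β): mean = k/β, variance = k/β², so CV = 1/√k.
CV = SD/mean = 410/486 = 0.8436, hence k = 1/CV² = 1.41.
Then β = k/mean = 1.41/486 = 0.00289.

k ≈ 1.41, β ≈ 0.00289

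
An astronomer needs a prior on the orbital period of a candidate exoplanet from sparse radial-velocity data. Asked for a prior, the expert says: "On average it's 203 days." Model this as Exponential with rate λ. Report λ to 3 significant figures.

λ ≈ 0.00493

Exponential mean = 1/λ, so λ = 1/203.0 = 0.00493.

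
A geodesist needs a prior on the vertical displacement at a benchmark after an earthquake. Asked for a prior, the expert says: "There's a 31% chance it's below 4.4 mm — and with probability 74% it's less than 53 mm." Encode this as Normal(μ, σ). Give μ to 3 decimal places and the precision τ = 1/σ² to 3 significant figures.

The p-quantile of Normal(μ,σ) is μ + z_p·σ, with z_{0.31} = -0.4959 and z_{0.74} = 0.6433.
Eliminate σ: μ = (z₂·x₁ − z₁·x₂)/(z₂ − z₁) = (0.6433·4.4 − (-0.4959)·53)/1.139 = 25.554.
Then σ = (x₂ − x₁)/(z₂ − z₁) = (53 − 4.4)/1.139 = 42.662.
Precision τ = 1/σ² = 1/42.66² = 0.000549.

μ = 25.554, τ = 0.000549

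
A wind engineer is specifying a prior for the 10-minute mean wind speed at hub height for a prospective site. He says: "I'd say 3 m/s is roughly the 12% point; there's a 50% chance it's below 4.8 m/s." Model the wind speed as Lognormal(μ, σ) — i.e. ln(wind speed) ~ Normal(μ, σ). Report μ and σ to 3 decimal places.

If T ~ Lognormal(μ,σ) then ln T ~ Normal(μ,σ), so the p-quantile of ln T is μ + z_p·σ.
ln(3) = 1.099 and ln(4.8) = 1.569; z_{0.12} = -1.175, z_{0.5} = 0.
σ = (1.569 − 1.099)/(0 − (-1.175)) = 0.400.
μ = 1.099 − (-1.175)·0.400 = 1.569.

μ ≈ 1.569, σ ≈ 0.400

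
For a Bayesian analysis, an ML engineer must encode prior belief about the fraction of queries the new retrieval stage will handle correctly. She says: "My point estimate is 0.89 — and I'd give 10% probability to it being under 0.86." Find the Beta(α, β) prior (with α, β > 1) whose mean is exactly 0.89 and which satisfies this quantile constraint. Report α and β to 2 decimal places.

With mean 0.89 fixed, write α = 0.89s, β = 0.11s where s = α+β.
Need P(θ < 0.86) = 0.1 under Beta(0.89s, 0.11s). Normal approximation: (q−m)/√(m(1−m)/s) ≈ z_{0.1} = -1.28, so s ≈ 0.89·0.11·(-1.28)²/(0.86−0.89)² = 178.7.
At s = 178.7: P(θ<0.86) ≈ 0.105. Adjusting to match 0.1 gives s ≈ 187.63.
So α = 0.89·187.63 ≈ 166.99, β = 0.11·187.63 ≈ 20.64.

α ≈ 166.99, β ≈ 20.64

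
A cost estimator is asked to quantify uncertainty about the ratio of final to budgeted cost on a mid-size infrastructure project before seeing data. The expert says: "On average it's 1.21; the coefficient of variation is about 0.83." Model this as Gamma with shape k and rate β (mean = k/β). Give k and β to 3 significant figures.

k ≈ 1.45, β ≈ 1.2

For Gamma(k, rate β): mean = k/β, variance = k/β², so CV = 1/√k.
CV = 0.83, hence k = 1/CV² = 1.45.
Then β = k/mean = 1.45/1.21 = 1.2.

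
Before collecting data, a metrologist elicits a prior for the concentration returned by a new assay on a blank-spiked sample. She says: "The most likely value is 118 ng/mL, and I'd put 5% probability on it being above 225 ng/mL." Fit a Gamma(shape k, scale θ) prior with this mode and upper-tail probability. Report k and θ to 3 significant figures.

Gamma(k,θ) with k>1 has mode (k−1)θ, so θ = 118/(k−1).
Need P(X < 225) = 0.95 with θ tied to k this way. Start at k = 2, θ = 118: P(X<225) ≈ 0.568.
Too low — raise k to concentrate. Iterating converges to k ≈ 7.67.
Then θ = 118/(7.67−1) ≈ 17.7.

k ≈ 7.67, θ ≈ 17.7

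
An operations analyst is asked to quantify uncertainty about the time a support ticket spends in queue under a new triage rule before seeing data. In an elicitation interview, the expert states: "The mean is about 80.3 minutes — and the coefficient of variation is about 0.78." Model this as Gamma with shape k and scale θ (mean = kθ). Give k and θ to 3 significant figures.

k ≈ 1.64, θ ≈ 48.9

For Gamma(k, scale θ): mean = kθ, variance = kθ², so CV = 1/√k.
CV = 0.78, hence k = 1/CV² = 1.64.
Then θ = mean/k = 80.3/1.64 = 48.9.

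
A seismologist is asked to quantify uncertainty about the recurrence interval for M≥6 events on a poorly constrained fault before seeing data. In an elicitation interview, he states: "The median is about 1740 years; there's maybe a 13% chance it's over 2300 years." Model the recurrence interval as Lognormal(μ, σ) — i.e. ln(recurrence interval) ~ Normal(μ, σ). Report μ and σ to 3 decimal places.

If T ~ Lognormal(μ,σ) then ln T ~ Normal(μ,σ), so the p-quantile of ln T is μ + z_p·σ.
ln(1740) = 7.462 and ln(2300) = 7.741; z_{0.5} = 0, z_{0.87} = 1.126.
σ = (7.741 − 7.462)/(1.126 − (0)) = 0.248.
μ = 7.462 − (0)·0.248 = 7.462.

μ ≈ 7.462, σ ≈ 0.248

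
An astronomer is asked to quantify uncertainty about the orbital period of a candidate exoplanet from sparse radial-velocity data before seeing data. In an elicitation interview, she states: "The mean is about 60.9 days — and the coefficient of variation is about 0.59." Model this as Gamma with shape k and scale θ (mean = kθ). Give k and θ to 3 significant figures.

For Gamma(k, scale θ): mean = kθ, variance = kθ², so CV = 1/√k.
CV = 0.59, hence k = 1/CV² = 2.87.
Then θ = mean/k = 60.9/2.87 = 21.2.

k ≈ 2.87, θ ≈ 21.2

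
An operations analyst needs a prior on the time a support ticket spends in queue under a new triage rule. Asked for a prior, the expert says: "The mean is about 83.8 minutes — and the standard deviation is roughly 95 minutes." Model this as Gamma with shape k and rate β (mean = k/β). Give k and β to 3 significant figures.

k ≈ 0.778, β ≈ 0.00929

For Gamma(k, rate β): mean = k/β, variance = k/β², so CV = 1/√k.
CV = SD/mean = 95/83.8 = 1.134, hence k = 1/CV² = 0.778.
Then β = k/mean = 0.778/83.8 = 0.00929.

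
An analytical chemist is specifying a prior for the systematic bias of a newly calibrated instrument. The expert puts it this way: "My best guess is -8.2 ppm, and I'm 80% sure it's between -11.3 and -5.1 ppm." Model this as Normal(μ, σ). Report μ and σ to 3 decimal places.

A symmetric 80% interval runs μ ± z·σ with z = 1.282.
Half-width = 3.1, so σ = 3.1/1.282 = 2.419.
μ is the stated best guess, -8.200.

μ = -8.200, σ = 2.419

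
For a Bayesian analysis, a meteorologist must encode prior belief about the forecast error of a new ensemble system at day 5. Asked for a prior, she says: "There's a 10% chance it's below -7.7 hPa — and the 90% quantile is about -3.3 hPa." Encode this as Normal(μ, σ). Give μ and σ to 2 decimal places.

μ = -5.50, σ = 1.72

For Normal(μ,σ), the p-quantile is μ + z_p·σ. Here z_{0.1} = -1.282, z_{0.9} = 1.282.
So -7.7 = μ − 1.282σ and -3.3 = μ + 1.282σ.
Subtracting: σ = (-3.3 − -7.7)/(1.282 − (-1.282)) = 1.72.
Then μ = -7.7 − (-1.282)·1.72 = -5.50.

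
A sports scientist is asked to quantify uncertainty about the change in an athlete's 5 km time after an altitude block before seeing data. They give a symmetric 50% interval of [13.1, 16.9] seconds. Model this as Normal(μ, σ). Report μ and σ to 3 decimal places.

μ = 15.000, σ = 2.817

A symmetric 50% interval runs μ ± z·σ with z = 0.6745.
Half-width = 1.9, so σ = 1.9/0.6745 = 2.817.
μ is the interval midpoint, 15.000.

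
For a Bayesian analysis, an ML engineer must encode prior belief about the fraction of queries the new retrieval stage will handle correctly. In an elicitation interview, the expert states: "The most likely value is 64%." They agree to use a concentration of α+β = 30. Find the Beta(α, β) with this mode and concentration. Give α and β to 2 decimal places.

For α,β > 1 the Beta mode is (α−1)/(α+β−2). With α+β = 30, the mode is (α−1)/28.
Set (α−1)/28 = 0.64 → α = 1 + 0.64·28 = 18.92.
β = 30 − α = 11.08.

α = 18.92, β = 11.08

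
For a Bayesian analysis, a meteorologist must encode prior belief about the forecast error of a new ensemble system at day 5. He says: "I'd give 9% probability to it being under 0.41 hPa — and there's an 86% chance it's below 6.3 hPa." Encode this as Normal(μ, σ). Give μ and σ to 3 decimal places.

The p-quantile of Normal(μ,σ) is μ + z_p·σ, with z_{0.09} = -1.341 and z_{0.86} = 1.08.
Eliminate σ: μ = (z₂·x₁ − z₁·x₂)/(z₂ − z₁) = (1.08·0.41 − (-1.341)·6.3)/2.421 = 3.672.
Then σ = (x₂ − x₁)/(z₂ − z₁) = (6.3 − 0.41)/2.421 = 2.433.

μ = 3.672, σ = 2.433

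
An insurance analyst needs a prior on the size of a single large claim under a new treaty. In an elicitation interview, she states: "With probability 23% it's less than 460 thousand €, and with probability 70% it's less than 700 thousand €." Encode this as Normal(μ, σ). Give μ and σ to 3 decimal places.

For Normal(μ,σ), the p-quantile is μ + z_p·σ. Here z_{0.23} = -0.7388, z_{0.7} = 0.5244.
So 460 = μ − 0.7388σ and 700 = μ + 0.5244σ.
Subtracting: σ = (700 − 460)/(0.5244 − (-0.7388)) = 189.987.
Then μ = 460 − (-0.7388)·189.987 = 600.371.

μ = 600.371, σ = 189.987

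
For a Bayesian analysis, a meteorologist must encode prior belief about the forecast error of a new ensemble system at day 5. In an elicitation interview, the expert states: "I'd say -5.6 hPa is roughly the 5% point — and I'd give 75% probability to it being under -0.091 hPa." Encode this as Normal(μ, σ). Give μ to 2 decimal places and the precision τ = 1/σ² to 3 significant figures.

μ = -1.69, τ = 0.177

The p-quantile of Normal(μ,σ) is μ + z_p·σ, with z_{0.05} = -1.645 and z_{0.75} = 0.6745.
Eliminate σ: μ = (z₂·x₁ − z₁·x₂)/(z₂ − z₁) = (0.6745·-5.6 − (-1.645)·-0.091)/2.319 = -1.69.
Then σ = (x₂ − x₁)/(z₂ − z₁) = (-0.091 − -5.6)/2.319 = 2.38.
Precision τ = 1/σ² = 1/2.375² = 0.177.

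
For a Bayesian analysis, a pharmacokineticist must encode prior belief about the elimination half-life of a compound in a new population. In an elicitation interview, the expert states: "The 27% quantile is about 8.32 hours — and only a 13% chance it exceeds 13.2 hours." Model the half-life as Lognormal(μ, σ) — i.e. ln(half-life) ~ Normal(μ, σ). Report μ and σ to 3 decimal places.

If T ~ Lognormal(μ,σ) then ln T ~ Normal(μ,σ), so the p-quantile of ln T is μ + z_p·σ.
ln(8.32) = 2.119 and ln(13.2) = 2.58; z_{0.27} = -0.6128, z_{0.87} = 1.126.
σ = (2.58 − 2.119)/(1.126 − (-0.6128)) = 0.265.
μ = 2.119 − (-0.6128)·0.265 = 2.281.

μ ≈ 2.281, σ ≈ 0.265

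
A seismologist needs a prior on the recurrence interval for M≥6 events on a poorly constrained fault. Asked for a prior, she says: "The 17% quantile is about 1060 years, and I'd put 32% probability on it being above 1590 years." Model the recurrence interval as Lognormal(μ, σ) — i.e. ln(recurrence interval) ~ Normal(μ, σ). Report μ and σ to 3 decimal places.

μ ≈ 7.238, σ ≈ 0.285

If T ~ Lognormal(μ,σ) then ln T ~ Normal(μ,σ), so the p-quantile of ln T is μ + z_p·σ.
ln(1060) = 6.966 and ln(1590) = 7.371; z_{0.17} = -0.9542, z_{0.68} = 0.4677.
σ = (7.371 − 6.966)/(0.4677 − (-0.9542)) = 0.285.
μ = 6.966 − (-0.9542)·0.285 = 7.238.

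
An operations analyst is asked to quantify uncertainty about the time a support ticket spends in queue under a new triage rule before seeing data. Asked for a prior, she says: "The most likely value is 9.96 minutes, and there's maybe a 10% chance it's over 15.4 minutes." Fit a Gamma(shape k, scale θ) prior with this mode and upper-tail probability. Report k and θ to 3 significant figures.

k ≈ 10.8, θ ≈ 1.01

Gamma(k,θ) with k>1 has mode (k−1)θ, so θ = 9.96/(k−1).
Need P(X < 15.4) = 0.9 with θ tied to k this way. Start at k = 2, θ = 9.96: P(X<15.4) ≈ 0.458.
Too low — raise k to concentrate. Iterating converges to k ≈ 10.8.
Then θ = 9.96/(10.8−1) ≈ 1.01.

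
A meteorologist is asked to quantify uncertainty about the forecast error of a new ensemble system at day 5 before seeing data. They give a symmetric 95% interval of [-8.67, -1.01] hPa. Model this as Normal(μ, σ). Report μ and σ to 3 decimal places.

A symmetric 95% interval runs μ ± z·σ with z = 1.96.
Half-width = 3.83, so σ = 3.83/1.96 = 1.954.
μ is the interval midpoint, -4.840.

μ = -4.840, σ = 1.954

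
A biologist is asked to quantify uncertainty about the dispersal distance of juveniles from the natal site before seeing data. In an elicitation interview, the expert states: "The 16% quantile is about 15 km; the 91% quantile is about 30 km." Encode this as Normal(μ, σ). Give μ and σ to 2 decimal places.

The p-quantile of Normal(μ,σ) is μ + z_p·σ, with z_{0.16} = -0.9945 and z_{0.91} = 1.341.
Eliminate σ: μ = (z₂·x₁ − z₁·x₂)/(z₂ − z₁) = (1.341·15 − (-0.9945)·30)/2.335 = 21.39.
Then σ = (x₂ − x₁)/(z₂ − z₁) = (30 − 15)/2.335 = 6.42.

μ = 21.39, σ = 6.42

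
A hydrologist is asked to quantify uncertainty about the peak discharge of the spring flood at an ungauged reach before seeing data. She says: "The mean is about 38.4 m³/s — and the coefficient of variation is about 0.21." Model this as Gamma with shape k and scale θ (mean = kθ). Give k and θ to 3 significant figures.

k ≈ 22.7, θ ≈ 1.69

For Gamma(k, scale θ): mean = kθ, variance = kθ², so CV = 1/√k.
CV = 0.21, hence k = 1/CV² = 22.7.
Then θ = mean/k = 38.4/22.7 = 1.69.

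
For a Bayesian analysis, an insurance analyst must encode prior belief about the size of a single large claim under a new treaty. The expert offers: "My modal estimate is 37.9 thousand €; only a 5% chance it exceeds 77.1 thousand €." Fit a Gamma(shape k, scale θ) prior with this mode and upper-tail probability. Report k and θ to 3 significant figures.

k ≈ 6.49, θ ≈ 6.9

Gamma(k,θ) with k>1 has mode (k−1)θ, so θ = 37.9/(k−1).
Need P(X < 77.1) = 0.95 with θ tied to k this way. Start at k = 2, θ = 37.9: P(X<77.1) ≈ 0.603.
Too low — raise k to concentrate. Iterating converges to k ≈ 6.49.
Then θ = 37.9/(6.49−1) ≈ 6.9.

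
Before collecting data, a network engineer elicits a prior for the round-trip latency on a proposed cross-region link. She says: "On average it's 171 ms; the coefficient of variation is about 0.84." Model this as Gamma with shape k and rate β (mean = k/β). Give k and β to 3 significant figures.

k ≈ 1.42, β ≈ 0.00829

For Gamma(k, rate β): mean = k/β, variance = k/β², so CV = 1/√k.
CV = 0.84, hence k = 1/CV² = 1.42.
Then β = k/mean = 1.42/171 = 0.00829.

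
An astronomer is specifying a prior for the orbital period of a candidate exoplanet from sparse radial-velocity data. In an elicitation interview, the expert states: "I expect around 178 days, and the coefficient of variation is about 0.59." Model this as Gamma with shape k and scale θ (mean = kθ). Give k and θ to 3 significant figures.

k ≈ 2.87, θ ≈ 62

For Gamma(k, scale θ): mean = kθ, variance = kθ², so CV = 1/√k.
CV = 0.59, hence k = 1/CV² = 2.87.
Then θ = mean/k = 178/2.87 = 62.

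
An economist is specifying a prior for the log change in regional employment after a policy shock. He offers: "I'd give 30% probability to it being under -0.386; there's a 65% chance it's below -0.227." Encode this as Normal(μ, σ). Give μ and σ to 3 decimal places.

μ = -0.294, σ = 0.175

For Normal(μ,σ), the p-quantile is μ + z_p·σ. Here z_{0.3} = -0.5244, z_{0.65} = 0.3853.
So -0.386 = μ − 0.5244σ and -0.227 = μ + 0.3853σ.
Subtracting: σ = (-0.227 − -0.386)/(0.3853 − (-0.5244)) = 0.175.
Then μ = -0.386 − (-0.5244)·0.175 = -0.294.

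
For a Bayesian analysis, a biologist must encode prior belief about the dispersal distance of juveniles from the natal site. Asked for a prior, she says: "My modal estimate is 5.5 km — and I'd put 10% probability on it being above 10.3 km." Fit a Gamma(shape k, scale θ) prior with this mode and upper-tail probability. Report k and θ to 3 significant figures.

Gamma(k,θ) with k>1 has mode (k−1)θ, so θ = 5.5/(k−1).
Need P(X < 10.3) = 0.9 with θ tied to k this way. Start at k = 2, θ = 5.5: P(X<10.3) ≈ 0.558.
Too low — raise k to concentrate. Iterating converges to k ≈ 5.85.
Then θ = 5.5/(5.85−1) ≈ 1.13.

k ≈ 5.85, θ ≈ 1.13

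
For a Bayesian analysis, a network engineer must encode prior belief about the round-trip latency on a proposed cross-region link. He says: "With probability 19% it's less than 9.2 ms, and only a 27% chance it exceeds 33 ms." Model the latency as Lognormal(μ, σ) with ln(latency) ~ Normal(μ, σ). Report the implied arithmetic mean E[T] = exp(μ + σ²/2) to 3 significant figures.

If T ~ Lognormal(μ,σ) then ln T ~ Normal(μ,σ), so the p-quantile of ln T is μ + z_p·σ.
ln(9.2) = 2.219 and ln(33) = 3.497; z_{0.19} = -0.8779, z_{0.73} = 0.6128.
σ = (3.497 − 2.219)/(0.6128 − (-0.8779)) = 0.857.
μ = 2.219 − (-0.8779)·0.857 = 2.971.
E[T] = exp(μ + σ²/2) = exp(2.971 + 0.3671) = 28.2 ms.

E[T] ≈ 28.2 ms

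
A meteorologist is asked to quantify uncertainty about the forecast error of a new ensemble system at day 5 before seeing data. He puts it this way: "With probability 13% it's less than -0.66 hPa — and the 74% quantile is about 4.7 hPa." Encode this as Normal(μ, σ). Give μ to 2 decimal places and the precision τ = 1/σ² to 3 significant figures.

For Normal(μ,σ), the p-quantile is μ + z_p·σ. Here z_{0.13} = -1.126, z_{0.74} = 0.6433.
So -0.66 = μ − 1.126σ and 4.7 = μ + 0.6433σ.
Subtracting: σ = (4.7 − -0.66)/(0.6433 − (-1.126)) = 3.03.
Then μ = -0.66 − (-1.126)·3.03 = 2.75.
Precision τ = 1/σ² = 1/3.029² = 0.109.

μ = 2.75, τ = 0.109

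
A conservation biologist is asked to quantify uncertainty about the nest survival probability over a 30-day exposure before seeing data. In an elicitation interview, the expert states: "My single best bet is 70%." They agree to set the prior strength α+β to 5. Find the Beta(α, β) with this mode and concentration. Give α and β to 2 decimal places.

For α,β > 1 the Beta mode is (α−1)/(α+β−2). With α+β = 5, the mode is (α−1)/3.
Set (α−1)/3 = 0.7 → α = 1 + 0.7·3 = 3.10.
β = 5 − α = 1.90.

α = 3.10, β = 1.90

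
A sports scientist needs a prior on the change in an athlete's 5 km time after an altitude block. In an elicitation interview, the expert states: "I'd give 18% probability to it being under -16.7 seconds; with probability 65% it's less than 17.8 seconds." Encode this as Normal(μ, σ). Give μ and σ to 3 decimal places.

The p-quantile of Normal(μ,σ) is μ + z_p·σ, with z_{0.18} = -0.9154 and z_{0.65} = 0.3853.
Eliminate σ: μ = (z₂·x₁ − z₁·x₂)/(z₂ − z₁) = (0.3853·-16.7 − (-0.9154)·17.8)/1.301 = 7.580.
Then σ = (x₂ − x₁)/(z₂ − z₁) = (17.8 − -16.7)/1.301 = 26.524.

μ = 7.580, σ = 26.524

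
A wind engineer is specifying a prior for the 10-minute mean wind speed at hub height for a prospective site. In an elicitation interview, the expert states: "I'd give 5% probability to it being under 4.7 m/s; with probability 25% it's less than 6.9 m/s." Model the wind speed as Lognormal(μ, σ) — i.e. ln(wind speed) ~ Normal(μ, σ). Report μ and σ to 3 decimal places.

If T ~ Lognormal(μ,σ) then ln T ~ Normal(μ,σ), so the p-quantile of ln T is μ + z_p·σ.
ln(4.7) = 1.548 and ln(6.9) = 1.932; z_{0.05} = -1.645, z_{0.25} = -0.6745.
σ = (1.932 − 1.548)/(-0.6745 − (-1.645)) = 0.396.
μ = 1.548 − (-1.645)·0.396 = 2.198.

μ ≈ 2.198, σ ≈ 0.396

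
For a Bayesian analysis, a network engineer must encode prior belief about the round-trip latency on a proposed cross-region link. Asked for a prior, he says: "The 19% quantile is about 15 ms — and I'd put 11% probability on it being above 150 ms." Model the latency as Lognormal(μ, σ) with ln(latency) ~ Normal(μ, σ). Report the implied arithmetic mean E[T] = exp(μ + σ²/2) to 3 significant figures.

E[T] ≈ 71.3 ms

If T ~ Lognormal(μ,σ) then ln T ~ Normal(μ,σ), so the p-quantile of ln T is μ + z_p·σ.
ln(15) = 2.708 and ln(150) = 5.011; z_{0.19} = -0.8779, z_{0.89} = 1.227.
σ = (5.011 − 2.708)/(1.227 − (-0.8779)) = 1.094.
μ = 2.708 − (-0.8779)·1.094 = 3.669.
E[T] = exp(μ + σ²/2) = exp(3.669 + 0.5986) = 71.3 ms.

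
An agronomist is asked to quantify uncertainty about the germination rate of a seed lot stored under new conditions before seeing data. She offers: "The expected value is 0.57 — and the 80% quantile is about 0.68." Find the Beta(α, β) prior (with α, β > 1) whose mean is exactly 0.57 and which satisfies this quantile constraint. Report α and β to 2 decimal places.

α ≈ 8.36, β ≈ 6.31

With mean 0.57 fixed, write α = 0.57s, β = 0.43s where s = α+β.
Need P(θ < 0.68) = 0.8 under Beta(0.57s, 0.43s). Normal approximation: (q−m)/√(m(1−m)/s) ≈ z_{0.8} = 0.842, so s ≈ 0.57·0.43·(0.842)²/(0.68−0.57)² = 14.3.
At s = 14.3: P(θ<0.68) ≈ 0.797. Adjusting to match 0.8 gives s ≈ 14.67.
So α = 0.57·14.67 ≈ 8.36, β = 0.43·14.67 ≈ 6.31.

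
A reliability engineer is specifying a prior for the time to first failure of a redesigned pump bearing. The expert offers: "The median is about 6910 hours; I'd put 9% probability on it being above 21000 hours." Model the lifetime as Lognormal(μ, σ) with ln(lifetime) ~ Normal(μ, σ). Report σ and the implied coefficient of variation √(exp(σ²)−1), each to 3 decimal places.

If T ~ Lognormal(μ,σ) then ln T ~ Normal(μ,σ), so the p-quantile of ln T is μ + z_p·σ.
ln(6910) = 8.841 and ln(21000) = 9.952; z_{0.5} = 0, z_{0.91} = 1.341.
σ = (9.952 − 8.841)/(1.341 − (0)) = 0.829.
μ = 8.841 − (0)·0.829 = 8.841.
CV = √(exp(σ²)−1) = √(exp(0.6873)−1) = 0.994.

σ ≈ 0.829, CV ≈ 0.994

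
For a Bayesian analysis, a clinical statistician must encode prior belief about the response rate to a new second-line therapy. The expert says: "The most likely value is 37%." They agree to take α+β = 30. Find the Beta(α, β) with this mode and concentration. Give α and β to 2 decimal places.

α = 11.36, β = 18.64

For α,β > 1 the Beta mode is (α−1)/(α+β−2). With α+β = 30, the mode is (α−1)/28.
Set (α−1)/28 = 0.37 → α = 1 + 0.37·28 = 11.36.
β = 30 − α = 18.64.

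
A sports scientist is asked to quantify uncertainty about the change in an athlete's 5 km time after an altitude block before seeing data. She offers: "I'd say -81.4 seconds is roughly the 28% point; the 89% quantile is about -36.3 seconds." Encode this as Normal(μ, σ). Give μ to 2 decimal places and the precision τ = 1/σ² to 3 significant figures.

μ = -66.87, τ = 0.00161

The p-quantile of Normal(μ,σ) is μ + z_p·σ, with z_{0.28} = -0.5828 and z_{0.89} = 1.227.
Eliminate σ: μ = (z₂·x₁ − z₁·x₂)/(z₂ − z₁) = (1.227·-81.4 − (-0.5828)·-36.3)/1.809 = -66.87.
Then σ = (x₂ − x₁)/(z₂ − z₁) = (-36.3 − -81.4)/1.809 = 24.93.
Precision τ = 1/σ² = 1/24.93² = 0.00161.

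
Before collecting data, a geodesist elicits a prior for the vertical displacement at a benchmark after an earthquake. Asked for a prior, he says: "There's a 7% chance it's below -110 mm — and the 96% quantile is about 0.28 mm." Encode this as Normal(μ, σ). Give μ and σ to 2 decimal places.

μ = -59.56, σ = 34.18

For Normal(μ,σ), the p-quantile is μ + z_p·σ. Here z_{0.07} = -1.476, z_{0.96} = 1.751.
So -110 = μ − 1.476σ and 0.28 = μ + 1.751σ.
Subtracting: σ = (0.28 − -110)/(1.751 − (-1.476)) = 34.18.
Then μ = -110 − (-1.476)·34.18 = -59.56.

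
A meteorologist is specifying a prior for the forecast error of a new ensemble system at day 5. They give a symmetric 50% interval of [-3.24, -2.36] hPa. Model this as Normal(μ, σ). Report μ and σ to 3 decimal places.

A symmetric 50% interval runs μ ± z·σ with z = 0.6745.
Half-width = 0.44, so σ = 0.44/0.6745 = 0.652.
μ is the interval midpoint, -2.800.

μ = -2.800, σ = 0.652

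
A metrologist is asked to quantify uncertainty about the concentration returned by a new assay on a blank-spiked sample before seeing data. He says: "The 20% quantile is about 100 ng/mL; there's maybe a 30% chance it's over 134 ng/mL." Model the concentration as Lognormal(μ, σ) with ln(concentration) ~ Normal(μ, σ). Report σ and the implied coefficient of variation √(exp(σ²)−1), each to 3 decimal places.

σ ≈ 0.214, CV ≈ 0.217

If T ~ Lognormal(μ,σ) then ln T ~ Normal(μ,σ), so the p-quantile of ln T is μ + z_p·σ.
ln(100) = 4.605 and ln(134) = 4.898; z_{0.2} = -0.8416, z_{0.7} = 0.5244.
σ = (4.898 − 4.605)/(0.5244 − (-0.8416)) = 0.214.
μ = 4.605 − (-0.8416)·0.214 = 4.785.
CV = √(exp(σ²)−1) = √(exp(0.0459)−1) = 0.217.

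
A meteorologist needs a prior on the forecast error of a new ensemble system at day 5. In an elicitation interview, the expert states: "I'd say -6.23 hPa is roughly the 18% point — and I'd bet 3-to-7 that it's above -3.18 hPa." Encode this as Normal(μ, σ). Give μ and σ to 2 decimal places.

μ = -4.29, σ = 2.12

The p-quantile of Normal(μ,σ) is μ + z_p·σ, with z_{0.18} = -0.9154 and z_{0.7} = 0.5244.
Eliminate σ: μ = (z₂·x₁ − z₁·x₂)/(z₂ − z₁) = (0.5244·-6.23 − (-0.9154)·-3.18)/1.44 = -4.29.
Then σ = (x₂ − x₁)/(z₂ − z₁) = (-3.18 − -6.23)/1.44 = 2.12.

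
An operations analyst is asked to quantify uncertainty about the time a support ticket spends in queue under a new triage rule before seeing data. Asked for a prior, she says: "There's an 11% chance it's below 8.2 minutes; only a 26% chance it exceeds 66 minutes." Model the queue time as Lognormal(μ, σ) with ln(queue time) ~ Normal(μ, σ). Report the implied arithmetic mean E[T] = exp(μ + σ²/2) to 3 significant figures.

E[T] ≈ 60 minutes

If T ~ Lognormal(μ,σ) then ln T ~ Normal(μ,σ), so the p-quantile of ln T is μ + z_p·σ.
ln(8.2) = 2.104 and ln(66) = 4.19; z_{0.11} = -1.227, z_{0.74} = 0.6433.
σ = (4.19 − 2.104)/(0.6433 − (-1.227)) = 1.115.
μ = 2.104 − (-1.227)·1.115 = 3.472.
E[T] = exp(μ + σ²/2) = exp(3.472 + 0.6220) = 60 minutes.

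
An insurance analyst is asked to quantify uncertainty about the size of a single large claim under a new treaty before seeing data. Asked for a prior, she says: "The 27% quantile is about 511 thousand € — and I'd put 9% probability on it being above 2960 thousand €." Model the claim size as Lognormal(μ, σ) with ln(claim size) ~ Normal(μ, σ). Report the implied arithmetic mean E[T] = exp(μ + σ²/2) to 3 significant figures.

E[T] ≈ 1330 thousand €

If T ~ Lognormal(μ,σ) then ln T ~ Normal(μ,σ), so the p-quantile of ln T is μ + z_p·σ.
ln(511) = 6.236 and ln(2960) = 7.993; z_{0.27} = -0.6128, z_{0.91} = 1.341.
σ = (7.993 − 6.236)/(1.341 − (-0.6128)) = 0.899.
μ = 6.236 − (-0.6128)·0.899 = 6.787.
E[T] = exp(μ + σ²/2) = exp(6.787 + 0.4042) = 1330 thousand €.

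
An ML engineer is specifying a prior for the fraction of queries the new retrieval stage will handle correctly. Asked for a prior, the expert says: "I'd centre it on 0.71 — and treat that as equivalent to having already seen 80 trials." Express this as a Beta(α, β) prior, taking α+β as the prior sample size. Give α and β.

α = 56.8, β = 23.2

Under the effective-sample-size interpretation, Beta(α, β) has prior mean α/(α+β) and prior sample size α+β.
So α+β = 80 and α/(α+β) = 0.71, giving α = 0.71·80 = 56.8 and β = 80 − 56.8 = 23.2.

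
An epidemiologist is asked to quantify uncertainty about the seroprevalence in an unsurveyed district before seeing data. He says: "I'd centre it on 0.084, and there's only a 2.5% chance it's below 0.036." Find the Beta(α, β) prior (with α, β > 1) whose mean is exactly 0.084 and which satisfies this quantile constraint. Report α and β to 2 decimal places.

α ≈ 7.43, β ≈ 81.06

With mean 0.084 fixed, write α = 0.084s, β = 0.916s where s = α+β.
Need P(θ < 0.036) = 0.025 under Beta(0.084s, 0.916s). Normal approximation: (q−m)/√(m(1−m)/s) ≈ z_{0.025} = -1.96, so s ≈ 0.084·0.916·(-1.96)²/(0.036−0.084)² = 128.3.
At s = 128.3: P(θ<0.036) ≈ 0.008. Adjusting to match 0.025 gives s ≈ 88.49.
So α = 0.084·88.49 ≈ 7.43, β = 0.916·88.49 ≈ 81.06.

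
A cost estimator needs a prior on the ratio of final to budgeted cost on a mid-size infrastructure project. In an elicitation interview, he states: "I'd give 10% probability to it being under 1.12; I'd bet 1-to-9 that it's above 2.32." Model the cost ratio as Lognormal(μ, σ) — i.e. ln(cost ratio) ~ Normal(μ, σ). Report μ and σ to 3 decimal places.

If T ~ Lognormal(μ,σ) then ln T ~ Normal(μ,σ), so the p-quantile of ln T is μ + z_p·σ.
ln(1.12) = 0.1133 and ln(2.32) = 0.8416; z_{0.1} = -1.282, z_{0.9} = 1.282.
σ = (0.8416 − 0.1133)/(1.282 − (-1.282)) = 0.284.
μ = 0.1133 − (-1.282)·0.284 = 0.477.

μ ≈ 0.477, σ ≈ 0.284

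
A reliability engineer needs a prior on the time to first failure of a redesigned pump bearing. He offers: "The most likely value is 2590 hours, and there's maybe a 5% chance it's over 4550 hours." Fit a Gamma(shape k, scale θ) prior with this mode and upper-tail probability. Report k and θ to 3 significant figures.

k ≈ 9.79, θ ≈ 295

Gamma(k,θ) with k>1 has mode (k−1)θ, so θ = 2590/(k−1).
Need P(X < 4550) = 0.95 with θ tied to k this way. Start at k = 2, θ = 2590: P(X<4550) ≈ 0.524.
Too low — raise k to concentrate. Iterating converges to k ≈ 9.79.
Then θ = 2590/(9.79−1) ≈ 295.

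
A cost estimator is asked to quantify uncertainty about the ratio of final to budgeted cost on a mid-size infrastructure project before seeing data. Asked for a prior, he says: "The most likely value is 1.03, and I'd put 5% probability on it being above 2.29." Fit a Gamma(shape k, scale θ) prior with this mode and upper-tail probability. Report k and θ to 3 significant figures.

k ≈ 5.31, θ ≈ 0.239

Gamma(k,θ) with k>1 has mode (k−1)θ, so θ = 1.03/(k−1).
Need P(X < 2.29) = 0.95 with θ tied to k this way. Start at k = 2, θ = 1.03: P(X<2.29) ≈ 0.651.
Too low — raise k to concentrate. Iterating converges to k ≈ 5.31.
Then θ = 1.03/(5.31−1) ≈ 0.239.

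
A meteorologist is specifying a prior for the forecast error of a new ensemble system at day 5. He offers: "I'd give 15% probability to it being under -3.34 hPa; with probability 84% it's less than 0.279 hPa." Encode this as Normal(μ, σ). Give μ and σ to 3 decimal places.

μ = -1.493, σ = 1.782

For Normal(μ,σ), the p-quantile is μ + z_p·σ. Here z_{0.15} = -1.036, z_{0.84} = 0.9945.
So -3.34 = μ − 1.036σ and 0.279 = μ + 0.9945σ.
Subtracting: σ = (0.279 − -3.34)/(0.9945 − (-1.036)) = 1.782.
Then μ = -3.34 − (-1.036)·1.782 = -1.493.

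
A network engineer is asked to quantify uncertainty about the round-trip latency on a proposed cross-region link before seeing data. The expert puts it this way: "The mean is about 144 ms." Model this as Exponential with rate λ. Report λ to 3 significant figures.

Exponential mean = 1/λ, so λ = 1/144.0 = 0.00694.

λ ≈ 0.00694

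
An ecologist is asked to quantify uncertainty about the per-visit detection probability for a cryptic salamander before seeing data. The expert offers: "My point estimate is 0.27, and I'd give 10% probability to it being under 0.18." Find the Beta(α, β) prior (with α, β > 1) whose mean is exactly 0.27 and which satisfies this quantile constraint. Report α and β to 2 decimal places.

α ≈ 9.98, β ≈ 26.98

With mean 0.27 fixed, write α = 0.27s, β = 0.73s where s = α+β.
Need P(θ < 0.18) = 0.1 under Beta(0.27s, 0.73s). Normal approximation: (q−m)/√(m(1−m)/s) ≈ z_{0.1} = -1.28, so s ≈ 0.27·0.73·(-1.28)²/(0.18−0.27)² = 40.0.
At s = 40.0: P(θ<0.18) ≈ 0.090. Adjusting to match 0.1 gives s ≈ 36.95.
So α = 0.27·36.95 ≈ 9.98, β = 0.73·36.95 ≈ 26.98.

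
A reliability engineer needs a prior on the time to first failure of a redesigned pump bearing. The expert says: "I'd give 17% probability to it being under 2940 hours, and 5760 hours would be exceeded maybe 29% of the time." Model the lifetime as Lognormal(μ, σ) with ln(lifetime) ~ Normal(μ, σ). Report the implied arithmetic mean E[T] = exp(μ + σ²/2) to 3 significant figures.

If T ~ Lognormal(μ,σ) then ln T ~ Normal(μ,σ), so the p-quantile of ln T is μ + z_p·σ.
ln(2940) = 7.986 and ln(5760) = 8.659; z_{0.17} = -0.9542, z_{0.71} = 0.5534.
σ = (8.659 − 7.986)/(0.5534 − (-0.9542)) = 0.446.
μ = 7.986 − (-0.9542)·0.446 = 8.412.
E[T] = exp(μ + σ²/2) = exp(8.412 + 0.0995) = 4970 hours.

E[T] ≈ 4970 hours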